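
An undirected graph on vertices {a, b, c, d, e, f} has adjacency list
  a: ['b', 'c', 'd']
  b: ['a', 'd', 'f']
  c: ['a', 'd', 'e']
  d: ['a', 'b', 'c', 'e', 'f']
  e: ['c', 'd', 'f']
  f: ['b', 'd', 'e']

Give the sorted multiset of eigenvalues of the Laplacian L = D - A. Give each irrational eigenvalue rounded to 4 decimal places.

[0, 2.3820, 2.3820, 4.6180, 4.6180, 6]

Reading degrees in the order [a, b, c, d, e, f] gives [3, 3, 3, 5, 3, 3]; set D = diag(3, 3, 3, 5, 3, 3) and form L = D - A. L is symmetric positive semidefinite, so every eigenvalue is real and nonnegative. By the matrix-tree theorem the graph has (1/6) * product of the nonzero eigenvalues = 121 spanning trees.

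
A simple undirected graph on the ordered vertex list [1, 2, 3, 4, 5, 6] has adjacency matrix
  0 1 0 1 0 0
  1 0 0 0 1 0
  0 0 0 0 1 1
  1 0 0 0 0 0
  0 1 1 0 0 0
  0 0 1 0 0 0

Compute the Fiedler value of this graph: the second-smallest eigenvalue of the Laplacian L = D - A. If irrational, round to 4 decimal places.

With the vertex order [1, 2, 3, 4, 5, 6], the degrees are [2, 2, 2, 1, 2, 1], giving D = diag(2, 2, 2, 1, 2, 1) and L = D - A. The smallest Laplacian eigenvalue is always 0. The next one, lambda_2 = 0.2679, measures how hard the graph is to disconnect: larger values mean better connectivity. The eigenvalues sum to 10, which equals trace(L) = 2|E|. The largest eigenvalue, 3.7321, is at most the vertex count 6.

0.2679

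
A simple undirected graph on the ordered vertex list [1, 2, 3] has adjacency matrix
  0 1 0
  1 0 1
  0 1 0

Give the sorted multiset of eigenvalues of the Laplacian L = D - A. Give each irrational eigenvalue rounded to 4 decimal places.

Each diagonal entry of L is the vertex degree and each off-diagonal entry is -1 where an edge is present, 0 otherwise; in the order [1, 2, 3] the diagonal is [1, 2, 1]. L is symmetric positive semidefinite, so every eigenvalue is real and nonnegative. The single zero eigenvalue shows the graph is connected. The eigenvalues sum to 4, which equals trace(L) = 2|E|. The largest eigenvalue, 3, is at most the vertex count 3.

[0, 1, 3]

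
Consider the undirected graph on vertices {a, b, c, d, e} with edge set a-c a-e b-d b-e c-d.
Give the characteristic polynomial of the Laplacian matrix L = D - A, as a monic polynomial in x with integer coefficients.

Each diagonal entry of L is the vertex degree and each off-diagonal entry is -1 where an edge is present, 0 otherwise; in the order [a, b, c, d, e] the diagonal is [2, 2, 2, 2, 2]. L has integer entries, so p(x) = det(xI - L) has integer coefficients. Expanding the determinant yields x^5 - 10x^4 + 35x^3 - 50x^2 + 25x. The constant term is 0 because L is singular (the all-ones vector lies in its kernel). There is one zero in the spectrum, matching the 1 component.

x^5 - 10x^4 + 35x^3 - 50x^2 + 25x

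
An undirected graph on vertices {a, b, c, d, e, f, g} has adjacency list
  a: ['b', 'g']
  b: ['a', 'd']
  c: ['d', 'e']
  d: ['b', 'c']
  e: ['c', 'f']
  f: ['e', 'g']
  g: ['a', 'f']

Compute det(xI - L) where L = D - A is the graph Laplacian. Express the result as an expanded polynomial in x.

x^7 - 14x^6 + 77x^5 - 210x^4 + 294x^3 - 196x^2 + 49x

Each diagonal entry of L is the vertex degree and each off-diagonal entry is -1 where an edge is present, 0 otherwise; in the order [a, b, c, d, e, f, g] the diagonal is [2, 2, 2, 2, 2, 2, 2]. Computing det(xI - L) by cofactor expansion (or equivalently via sum-over-permutations) gives x^7 - 14x^6 + 77x^5 - 210x^4 + 294x^3 - 196x^2 + 49x. The coefficient of x^6 equals -trace(L) = -14, matching the sum of degrees. By the matrix-tree theorem the graph has (1/7) * product of the nonzero eigenvalues = 7 spanning trees. There is one zero in the spectrum, matching the 1 component.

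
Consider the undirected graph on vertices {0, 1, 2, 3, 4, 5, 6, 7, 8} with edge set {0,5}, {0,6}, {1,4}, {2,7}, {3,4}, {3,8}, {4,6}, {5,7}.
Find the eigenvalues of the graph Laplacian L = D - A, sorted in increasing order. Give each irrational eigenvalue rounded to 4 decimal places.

[0, 0.1404, 0.5362, 0.7754, 1.5803, 2.2449, 2.7784, 3.5988, 4.3455]

With the vertex order [0, 1, 2, 3, 4, 5, 6, 7, 8], the degrees are [2, 1, 1, 2, 3, 2, 2, 2, 1], giving D = diag(2, 1, 1, 2, 3, 2, 2, 2, 1) and L = D - A. Since every row of L sums to 0, the all-ones vector is in the kernel and 0 is an eigenvalue. The largest eigenvalue, 4.3455, is at most the vertex count 9.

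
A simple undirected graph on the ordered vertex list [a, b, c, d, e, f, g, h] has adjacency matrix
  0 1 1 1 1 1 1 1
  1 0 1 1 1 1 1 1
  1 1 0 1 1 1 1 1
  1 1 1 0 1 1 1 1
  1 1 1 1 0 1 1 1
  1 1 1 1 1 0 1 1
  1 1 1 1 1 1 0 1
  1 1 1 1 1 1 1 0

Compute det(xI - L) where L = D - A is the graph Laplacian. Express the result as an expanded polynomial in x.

Each diagonal entry of L is the vertex degree and each off-diagonal entry is -1 where an edge is present, 0 otherwise; in the order [a, b, c, d, e, f, g, h] the diagonal is [7, 7, 7, 7, 7, 7, 7, 7]. L has integer entries, so p(x) = det(xI - L) has integer coefficients. Expanding the determinant yields x^8 - 56x^7 + 1344x^6 - 17920x^5 + 143360x^4 - 688128x^3 + 1835008x^2 - 2097152x. Since p(0) = det(-L) = 0, x divides p(x). The eigenvalues sum to 56, which equals trace(L) = 2|E|. By the matrix-tree theorem the graph has (1/8) * product of the nonzero eigenvalues = 262144 spanning trees.

x^8 - 56x^7 + 1344x^6 - 17920x^5 + 143360x^4 - 688128x^3 + 1835008x^2 - 2097152x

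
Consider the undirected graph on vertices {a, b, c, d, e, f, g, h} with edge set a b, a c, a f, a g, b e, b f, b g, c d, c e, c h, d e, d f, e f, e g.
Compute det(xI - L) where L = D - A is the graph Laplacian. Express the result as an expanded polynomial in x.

x^8 - 28x^7 + 324x^6 - 1996x^5 + 7004x^4 - 13790x^3 + 13738x^2 - 5064x

With the vertex order [a, b, c, d, e, f, g, h], the degrees are [4, 4, 4, 3, 5, 4, 3, 1], giving D = diag(4, 4, 4, 3, 5, 4, 3, 1) and L = D - A. L has integer entries, so p(x) = det(xI - L) has integer coefficients. Expanding the determinant yields x^8 - 28x^7 + 324x^6 - 1996x^5 + 7004x^4 - 13790x^3 + 13738x^2 - 5064x. The constant term is 0 because L is singular (the all-ones vector lies in its kernel). There is one zero in the spectrum, matching the 1 component. The largest eigenvalue, 6.7683, is at most the vertex count 8.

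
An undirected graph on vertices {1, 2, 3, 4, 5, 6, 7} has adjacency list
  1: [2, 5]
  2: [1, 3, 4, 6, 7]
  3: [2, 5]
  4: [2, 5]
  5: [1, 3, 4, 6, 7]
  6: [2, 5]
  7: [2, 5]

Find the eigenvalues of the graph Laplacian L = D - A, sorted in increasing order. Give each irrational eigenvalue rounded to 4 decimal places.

Each diagonal entry of L is the vertex degree and each off-diagonal entry is -1 where an edge is present, 0 otherwise; in the order [1, 2, 3, 4, 5, 6, 7] the diagonal is [2, 5, 2, 2, 5, 2, 2]. Diagonalising L (or applying a numerical eigensolver to the 7x7 matrix) gives the spectrum above. By the matrix-tree theorem the graph has (1/7) * product of the nonzero eigenvalues = 80 spanning trees.

[0, 2, 2, 2, 2, 5, 7]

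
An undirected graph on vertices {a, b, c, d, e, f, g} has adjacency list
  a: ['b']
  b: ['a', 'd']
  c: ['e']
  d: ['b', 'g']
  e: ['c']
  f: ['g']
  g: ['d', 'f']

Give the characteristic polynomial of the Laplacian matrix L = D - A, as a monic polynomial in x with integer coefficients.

x^7 - 10x^6 + 37x^5 - 62x^4 + 45x^3 - 10x^2

Reading degrees in the order [a, b, c, d, e, f, g] gives [1, 2, 1, 2, 1, 1, 2]; set D = diag(1, 2, 1, 2, 1, 1, 2) and form L = D - A. Computing det(xI - L) by cofactor expansion (or equivalently via sum-over-permutations) gives x^7 - 10x^6 + 37x^5 - 62x^4 + 45x^3 - 10x^2. The constant term is 0 because L is singular (the all-ones vector lies in its kernel). The largest eigenvalue, 3.6180, is at most the vertex count 7. The eigenvalues sum to 10, which equals trace(L) = 2|E|.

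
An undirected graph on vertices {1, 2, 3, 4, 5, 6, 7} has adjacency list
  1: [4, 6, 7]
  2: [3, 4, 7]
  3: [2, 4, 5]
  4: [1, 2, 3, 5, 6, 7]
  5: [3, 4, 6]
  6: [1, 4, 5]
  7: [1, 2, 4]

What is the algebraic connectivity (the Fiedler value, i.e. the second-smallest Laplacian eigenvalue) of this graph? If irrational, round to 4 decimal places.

Reading degrees in the order [1, 2, 3, 4, 5, 6, 7] gives [3, 3, 3, 6, 3, 3, 3]; set D = diag(3, 3, 3, 6, 3, 3, 3) and form L = D - A. Computing the eigenvalues of L and sorting gives [0, 2, 2, 4, 4, 5, 7]. The Fiedler value lambda_2 = 2 is strictly positive, so the graph is connected.

2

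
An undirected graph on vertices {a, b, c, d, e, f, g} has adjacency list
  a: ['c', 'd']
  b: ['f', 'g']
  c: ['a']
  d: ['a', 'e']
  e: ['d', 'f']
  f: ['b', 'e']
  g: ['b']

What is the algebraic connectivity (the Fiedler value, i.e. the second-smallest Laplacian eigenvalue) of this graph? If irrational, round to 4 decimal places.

0.1981

With the vertex order [a, b, c, d, e, f, g], the degrees are [2, 2, 1, 2, 2, 2, 1], giving D = diag(2, 2, 1, 2, 2, 2, 1) and L = D - A. The smallest Laplacian eigenvalue is always 0. The next one, lambda_2 = 0.1981, measures how hard the graph is to disconnect: larger values mean better connectivity.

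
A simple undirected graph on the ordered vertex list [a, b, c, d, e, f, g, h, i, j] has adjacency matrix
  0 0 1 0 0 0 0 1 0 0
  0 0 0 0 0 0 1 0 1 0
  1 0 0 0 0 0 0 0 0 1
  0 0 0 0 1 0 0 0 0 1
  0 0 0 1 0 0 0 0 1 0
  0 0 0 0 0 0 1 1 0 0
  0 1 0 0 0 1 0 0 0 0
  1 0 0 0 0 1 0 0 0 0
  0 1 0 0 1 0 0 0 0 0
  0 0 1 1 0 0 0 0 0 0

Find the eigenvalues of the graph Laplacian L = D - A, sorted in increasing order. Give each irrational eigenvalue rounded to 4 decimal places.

Each diagonal entry of L is the vertex degree and each off-diagonal entry is -1 where an edge is present, 0 otherwise; in the order [a, b, c, d, e, f, g, h, i, j] the diagonal is [2, 2, 2, 2, 2, 2, 2, 2, 2, 2]. The multiplicity of 0 as a Laplacian eigenvalue equals the number of connected components. The largest eigenvalue, 4, is at most the vertex count 10. There is one zero in the spectrum, matching the 1 component.

[0, 0.3820, 0.3820, 1.3820, 1.3820, 2.6180, 2.6180, 3.6180, 3.6180, 4]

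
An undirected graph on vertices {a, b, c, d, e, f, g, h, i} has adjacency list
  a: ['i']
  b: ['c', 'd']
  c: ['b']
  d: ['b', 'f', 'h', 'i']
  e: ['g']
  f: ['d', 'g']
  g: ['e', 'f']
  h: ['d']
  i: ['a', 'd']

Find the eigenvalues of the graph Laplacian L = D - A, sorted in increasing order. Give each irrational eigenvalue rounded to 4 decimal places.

[0, 0.2398, 0.3820, 0.7199, 1.4240, 2.2032, 2.6180, 3.1692, 5.2439]

Each diagonal entry of L is the vertex degree and each off-diagonal entry is -1 where an edge is present, 0 otherwise; in the order [a, b, c, d, e, f, g, h, i] the diagonal is [1, 2, 1, 4, 1, 2, 2, 1, 2]. The multiplicity of 0 as a Laplacian eigenvalue equals the number of connected components. By the matrix-tree theorem the graph has (1/9) * product of the nonzero eigenvalues = 1 spanning tree.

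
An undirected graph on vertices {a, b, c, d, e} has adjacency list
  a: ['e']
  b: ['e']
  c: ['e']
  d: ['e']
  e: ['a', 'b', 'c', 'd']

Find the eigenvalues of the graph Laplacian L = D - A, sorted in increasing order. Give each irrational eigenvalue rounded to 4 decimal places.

Reading degrees in the order [a, b, c, d, e] gives [1, 1, 1, 1, 4]; set D = diag(1, 1, 1, 1, 4) and form L = D - A. The multiplicity of 0 as a Laplacian eigenvalue equals the number of connected components. The single zero eigenvalue shows the graph is connected.

[0, 1, 1, 1, 5]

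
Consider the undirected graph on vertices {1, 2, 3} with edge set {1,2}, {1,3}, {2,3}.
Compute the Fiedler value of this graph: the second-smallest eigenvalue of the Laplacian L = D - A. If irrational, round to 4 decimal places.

Each diagonal entry of L is the vertex degree and each off-diagonal entry is -1 where an edge is present, 0 otherwise; in the order [1, 2, 3] the diagonal is [2, 2, 2]. Computing the eigenvalues of L and sorting gives [0, 3, 3]. The Fiedler value lambda_2 = 3 is strictly positive, so the graph is connected. The eigenvalues sum to 6, which equals trace(L) = 2|E|. There is one zero in the spectrum, matching the 1 component.

3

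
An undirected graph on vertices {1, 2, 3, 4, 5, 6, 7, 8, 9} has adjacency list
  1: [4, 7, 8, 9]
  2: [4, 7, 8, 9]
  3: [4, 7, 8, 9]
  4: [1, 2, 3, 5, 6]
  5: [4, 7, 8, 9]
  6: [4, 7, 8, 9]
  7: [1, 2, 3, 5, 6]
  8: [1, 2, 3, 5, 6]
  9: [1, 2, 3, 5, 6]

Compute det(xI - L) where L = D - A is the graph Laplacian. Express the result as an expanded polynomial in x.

x^9 - 40x^8 + 690x^7 - 6720x^6 + 40485x^5 - 154704x^4 + 366560x^3 - 492800x^2 + 288000x

With the vertex order [1, 2, 3, 4, 5, 6, 7, 8, 9], the degrees are [4, 4, 4, 5, 4, 4, 5, 5, 5], giving D = diag(4, 4, 4, 5, 4, 4, 5, 5, 5) and L = D - A. L has integer entries, so p(x) = det(xI - L) has integer coefficients. Expanding the determinant yields x^9 - 40x^8 + 690x^7 - 6720x^6 + 40485x^5 - 154704x^4 + 366560x^3 - 492800x^2 + 288000x. Since p(0) = det(-L) = 0, x divides p(x).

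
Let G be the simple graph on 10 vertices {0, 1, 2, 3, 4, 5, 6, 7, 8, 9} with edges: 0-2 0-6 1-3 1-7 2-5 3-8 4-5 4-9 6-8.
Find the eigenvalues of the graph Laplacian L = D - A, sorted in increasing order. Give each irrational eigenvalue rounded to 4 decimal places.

With the vertex order [0, 1, 2, 3, 4, 5, 6, 7, 8, 9], the degrees are [2, 2, 2, 2, 2, 2, 2, 1, 2, 1], giving D = diag(2, 2, 2, 2, 2, 2, 2, 1, 2, 1) and L = D - A. The multiplicity of 0 as a Laplacian eigenvalue equals the number of connected components. The single zero eigenvalue shows the graph is connected. There is one zero in the spectrum, matching the 1 component.

[0, 0.0979, 0.3820, 0.8244, 1.3820, 2, 2.6180, 3.1756, 3.6180, 3.9021]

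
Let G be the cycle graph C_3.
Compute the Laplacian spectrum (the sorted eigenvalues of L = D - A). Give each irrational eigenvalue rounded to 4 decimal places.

The graph has 3 vertices and degree multiset [2, 2, 2]; D is the diagonal matrix of degrees and L = D - A. L is symmetric positive semidefinite, so every eigenvalue is real and nonnegative. By the matrix-tree theorem the graph has (1/3) * product of the nonzero eigenvalues = 3 spanning trees.

[0, 3, 3]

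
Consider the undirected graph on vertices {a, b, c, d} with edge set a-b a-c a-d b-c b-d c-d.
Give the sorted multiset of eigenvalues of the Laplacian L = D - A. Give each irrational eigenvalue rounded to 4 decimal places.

[0, 4, 4, 4]

Reading degrees in the order [a, b, c, d] gives [3, 3, 3, 3]; set D = diag(3, 3, 3, 3) and form L = D - A. The multiplicity of 0 as a Laplacian eigenvalue equals the number of connected components.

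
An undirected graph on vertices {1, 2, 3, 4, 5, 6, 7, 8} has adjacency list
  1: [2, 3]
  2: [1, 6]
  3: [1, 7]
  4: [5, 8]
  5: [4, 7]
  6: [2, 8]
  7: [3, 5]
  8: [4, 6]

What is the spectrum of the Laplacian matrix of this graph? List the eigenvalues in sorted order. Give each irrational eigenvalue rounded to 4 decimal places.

[0, 0.5858, 0.5858, 2, 2, 3.4142, 3.4142, 4]

With the vertex order [1, 2, 3, 4, 5, 6, 7, 8], the degrees are [2, 2, 2, 2, 2, 2, 2, 2], giving D = diag(2, 2, 2, 2, 2, 2, 2, 2) and L = D - A. The multiplicity of 0 as a Laplacian eigenvalue equals the number of connected components. The largest eigenvalue, 4, is at most the vertex count 8.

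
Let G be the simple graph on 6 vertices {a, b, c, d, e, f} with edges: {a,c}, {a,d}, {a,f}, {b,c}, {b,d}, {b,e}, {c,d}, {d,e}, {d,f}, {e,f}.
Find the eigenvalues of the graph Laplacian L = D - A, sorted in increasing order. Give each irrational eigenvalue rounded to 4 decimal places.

Reading degrees in the order [a, b, c, d, e, f] gives [3, 3, 3, 5, 3, 3]; set D = diag(3, 3, 3, 5, 3, 3) and form L = D - A. L is symmetric positive semidefinite, so every eigenvalue is real and nonnegative. There is one zero in the spectrum, matching the 1 component.

[0, 2.3820, 2.3820, 4.6180, 4.6180, 6]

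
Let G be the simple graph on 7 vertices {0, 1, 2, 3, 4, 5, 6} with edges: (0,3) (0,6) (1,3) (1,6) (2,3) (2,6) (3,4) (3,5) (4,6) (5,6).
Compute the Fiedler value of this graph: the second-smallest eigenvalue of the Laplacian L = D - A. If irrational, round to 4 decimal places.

2

Reading degrees in the order [0, 1, 2, 3, 4, 5, 6] gives [2, 2, 2, 5, 2, 2, 5]; set D = diag(2, 2, 2, 5, 2, 2, 5) and form L = D - A. Computing the eigenvalues of L and sorting gives [0, 2, 2, 2, 2, 5, 7]. The Fiedler value lambda_2 = 2 is strictly positive, so the graph is connected. There is one zero in the spectrum, matching the 1 component.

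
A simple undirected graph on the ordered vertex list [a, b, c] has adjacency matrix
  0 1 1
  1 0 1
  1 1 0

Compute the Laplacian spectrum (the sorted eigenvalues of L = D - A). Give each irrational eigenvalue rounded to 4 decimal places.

With the vertex order [a, b, c], the degrees are [2, 2, 2], giving D = diag(2, 2, 2) and L = D - A. The multiplicity of 0 as a Laplacian eigenvalue equals the number of connected components. The single zero eigenvalue shows the graph is connected.

[0, 3, 3]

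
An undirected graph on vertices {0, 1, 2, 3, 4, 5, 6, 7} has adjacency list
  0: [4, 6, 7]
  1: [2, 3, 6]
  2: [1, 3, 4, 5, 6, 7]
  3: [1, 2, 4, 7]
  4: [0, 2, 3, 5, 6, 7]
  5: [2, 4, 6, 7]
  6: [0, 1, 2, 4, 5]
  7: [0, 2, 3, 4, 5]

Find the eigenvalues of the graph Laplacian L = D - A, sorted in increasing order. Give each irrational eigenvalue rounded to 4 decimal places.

[0, 2.4072, 3.3428, 3.8097, 5.6426, 6.3620, 7.1519, 7.2838]

Reading degrees in the order [0, 1, 2, 3, 4, 5, 6, 7] gives [3, 3, 6, 4, 6, 4, 5, 5]; set D = diag(3, 3, 6, 4, 6, 4, 5, 5) and form L = D - A. Since every row of L sums to 0, the all-ones vector is in the kernel and 0 is an eigenvalue. The single zero eigenvalue shows the graph is connected.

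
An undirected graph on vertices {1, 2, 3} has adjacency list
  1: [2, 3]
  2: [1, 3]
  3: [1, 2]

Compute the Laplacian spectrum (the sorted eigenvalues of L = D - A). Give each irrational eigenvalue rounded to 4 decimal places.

[0, 3, 3]

With the vertex order [1, 2, 3], the degrees are [2, 2, 2], giving D = diag(2, 2, 2) and L = D - A. The multiplicity of 0 as a Laplacian eigenvalue equals the number of connected components. By the matrix-tree theorem the graph has (1/3) * product of the nonzero eigenvalues = 3 spanning trees. The largest eigenvalue, 3, is at most the vertex count 3.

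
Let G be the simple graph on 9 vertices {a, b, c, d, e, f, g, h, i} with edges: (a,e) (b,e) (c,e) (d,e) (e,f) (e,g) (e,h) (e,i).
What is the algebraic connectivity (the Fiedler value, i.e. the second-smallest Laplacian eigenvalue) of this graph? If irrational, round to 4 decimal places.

1

Reading degrees in the order [a, b, c, d, e, f, g, h, i] gives [1, 1, 1, 1, 8, 1, 1, 1, 1]; set D = diag(1, 1, 1, 1, 8, 1, 1, 1, 1) and form L = D - A. The sorted Laplacian eigenvalues are [0, 1, 1, 1, 1, 1, 1, 1, 9]; the algebraic connectivity is the second entry, 1. The largest eigenvalue, 9, is at most the vertex count 9. By the matrix-tree theorem the graph has (1/9) * product of the nonzero eigenvalues = 1 spanning tree.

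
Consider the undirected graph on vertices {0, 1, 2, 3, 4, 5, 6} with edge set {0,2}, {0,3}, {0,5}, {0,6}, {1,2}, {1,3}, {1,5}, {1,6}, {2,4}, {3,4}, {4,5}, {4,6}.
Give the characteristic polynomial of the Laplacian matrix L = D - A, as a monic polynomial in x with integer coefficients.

Reading degrees in the order [0, 1, 2, 3, 4, 5, 6] gives [4, 4, 3, 3, 4, 3, 3]; set D = diag(4, 4, 3, 3, 4, 3, 3) and form L = D - A. L has integer entries, so p(x) = det(xI - L) has integer coefficients. Expanding the determinant yields x^7 - 24x^6 + 234x^5 - 1192x^4 + 3357x^3 - 4968x^2 + 3024x. Since p(0) = det(-L) = 0, x divides p(x). There is one zero in the spectrum, matching the 1 component.

x^7 - 24x^6 + 234x^5 - 1192x^4 + 3357x^3 - 4968x^2 + 3024x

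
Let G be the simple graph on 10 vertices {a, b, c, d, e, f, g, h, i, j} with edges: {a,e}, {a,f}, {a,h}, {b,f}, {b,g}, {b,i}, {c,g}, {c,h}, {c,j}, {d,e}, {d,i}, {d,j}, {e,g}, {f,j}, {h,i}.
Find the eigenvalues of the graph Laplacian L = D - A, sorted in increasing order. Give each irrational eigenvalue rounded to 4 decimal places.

Each diagonal entry of L is the vertex degree and each off-diagonal entry is -1 where an edge is present, 0 otherwise; in the order [a, b, c, d, e, f, g, h, i, j] the diagonal is [3, 3, 3, 3, 3, 3, 3, 3, 3, 3]. Diagonalising L (or applying a numerical eigensolver to the 10x10 matrix) gives the spectrum above. The largest eigenvalue, 5, is at most the vertex count 10.

[0, 2, 2, 2, 2, 2, 5, 5, 5, 5]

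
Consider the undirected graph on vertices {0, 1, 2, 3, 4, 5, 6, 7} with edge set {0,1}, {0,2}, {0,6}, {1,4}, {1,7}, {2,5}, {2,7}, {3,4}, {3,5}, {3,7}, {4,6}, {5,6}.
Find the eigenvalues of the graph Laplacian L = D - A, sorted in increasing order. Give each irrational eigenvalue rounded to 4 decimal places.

[0, 2, 2, 2, 4, 4, 4, 6]

With the vertex order [0, 1, 2, 3, 4, 5, 6, 7], the degrees are [3, 3, 3, 3, 3, 3, 3, 3], giving D = diag(3, 3, 3, 3, 3, 3, 3, 3) and L = D - A. Diagonalising L (or applying a numerical eigensolver to the 8x8 matrix) gives the spectrum above. The largest eigenvalue, 6, is at most the vertex count 8. By the matrix-tree theorem the graph has (1/8) * product of the nonzero eigenvalues = 384 spanning trees.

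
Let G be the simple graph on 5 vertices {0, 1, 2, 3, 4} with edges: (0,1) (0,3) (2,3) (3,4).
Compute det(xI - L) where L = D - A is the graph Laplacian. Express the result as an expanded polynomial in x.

x^5 - 8x^4 + 20x^3 - 18x^2 + 5x

With the vertex order [0, 1, 2, 3, 4], the degrees are [2, 1, 1, 3, 1], giving D = diag(2, 1, 1, 3, 1) and L = D - A. Computing det(xI - L) by cofactor expansion (or equivalently via sum-over-permutations) gives x^5 - 8x^4 + 20x^3 - 18x^2 + 5x. Since p(0) = det(-L) = 0, x divides p(x). There is one zero in the spectrum, matching the 1 component.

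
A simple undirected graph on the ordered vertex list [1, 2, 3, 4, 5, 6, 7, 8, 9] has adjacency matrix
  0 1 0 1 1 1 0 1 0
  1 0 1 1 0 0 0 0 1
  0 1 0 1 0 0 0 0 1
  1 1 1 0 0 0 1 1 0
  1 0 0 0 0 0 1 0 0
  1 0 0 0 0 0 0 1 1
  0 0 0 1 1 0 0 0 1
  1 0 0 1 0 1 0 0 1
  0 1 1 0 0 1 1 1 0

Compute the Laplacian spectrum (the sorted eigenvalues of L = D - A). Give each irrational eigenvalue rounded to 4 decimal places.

With the vertex order [1, 2, 3, 4, 5, 6, 7, 8, 9], the degrees are [5, 4, 3, 5, 2, 3, 3, 4, 5], giving D = diag(5, 4, 3, 5, 2, 3, 3, 4, 5) and L = D - A. Since every row of L sums to 0, the all-ones vector is in the kernel and 0 is an eigenvalue. The single zero eigenvalue shows the graph is connected.

[0, 1.5111, 2.1532, 3.1748, 3.8814, 4.5096, 5.0908, 6.5901, 7.0889]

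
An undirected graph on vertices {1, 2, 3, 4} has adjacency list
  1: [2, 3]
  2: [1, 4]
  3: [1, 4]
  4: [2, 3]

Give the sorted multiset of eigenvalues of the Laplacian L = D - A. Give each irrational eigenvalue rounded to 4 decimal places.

[0, 2, 2, 4]

Reading degrees in the order [1, 2, 3, 4] gives [2, 2, 2, 2]; set D = diag(2, 2, 2, 2) and form L = D - A. Since every row of L sums to 0, the all-ones vector is in the kernel and 0 is an eigenvalue. The single zero eigenvalue shows the graph is connected.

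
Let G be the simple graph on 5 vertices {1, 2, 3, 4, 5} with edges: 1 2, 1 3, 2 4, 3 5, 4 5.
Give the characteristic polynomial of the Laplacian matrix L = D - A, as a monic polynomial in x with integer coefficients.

Reading degrees in the order [1, 2, 3, 4, 5] gives [2, 2, 2, 2, 2]; set D = diag(2, 2, 2, 2, 2) and form L = D - A. L has integer entries, so p(x) = det(xI - L) has integer coefficients. Expanding the determinant yields x^5 - 10x^4 + 35x^3 - 50x^2 + 25x. Since p(0) = det(-L) = 0, x divides p(x). By the matrix-tree theorem the graph has (1/5) * product of the nonzero eigenvalues = 5 spanning trees.

x^5 - 10x^4 + 35x^3 - 50x^2 + 25x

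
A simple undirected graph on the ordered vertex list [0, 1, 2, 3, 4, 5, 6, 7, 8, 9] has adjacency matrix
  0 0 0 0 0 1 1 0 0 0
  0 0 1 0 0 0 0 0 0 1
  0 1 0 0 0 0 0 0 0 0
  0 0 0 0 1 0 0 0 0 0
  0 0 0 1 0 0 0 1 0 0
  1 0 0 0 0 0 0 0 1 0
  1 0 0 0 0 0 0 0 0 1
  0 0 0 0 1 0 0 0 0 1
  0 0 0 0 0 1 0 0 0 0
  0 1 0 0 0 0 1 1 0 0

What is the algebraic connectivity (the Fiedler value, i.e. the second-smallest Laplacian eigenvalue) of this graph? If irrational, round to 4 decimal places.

0.1479

With the vertex order [0, 1, 2, 3, 4, 5, 6, 7, 8, 9], the degrees are [2, 2, 1, 1, 2, 2, 2, 2, 1, 3], giving D = diag(2, 2, 1, 1, 2, 2, 2, 2, 1, 3) and L = D - A. Computing the eigenvalues of L and sorting gives [0, 0.1479, 0.2814, 0.7873, 1.2931, 2, 2.4631, 3.0926, 3.4687, 4.4659]. The Fiedler value lambda_2 = 0.1479 is strictly positive, so the graph is connected. The eigenvalues sum to 18, which equals trace(L) = 2|E|.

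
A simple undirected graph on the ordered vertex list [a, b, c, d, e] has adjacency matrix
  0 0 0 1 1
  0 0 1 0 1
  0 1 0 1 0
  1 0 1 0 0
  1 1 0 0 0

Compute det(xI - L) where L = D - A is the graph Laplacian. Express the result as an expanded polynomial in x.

x^5 - 10x^4 + 35x^3 - 50x^2 + 25x

With the vertex order [a, b, c, d, e], the degrees are [2, 2, 2, 2, 2], giving D = diag(2, 2, 2, 2, 2) and L = D - A. Computing det(xI - L) by cofactor expansion (or equivalently via sum-over-permutations) gives x^5 - 10x^4 + 35x^3 - 50x^2 + 25x. Since p(0) = det(-L) = 0, x divides p(x).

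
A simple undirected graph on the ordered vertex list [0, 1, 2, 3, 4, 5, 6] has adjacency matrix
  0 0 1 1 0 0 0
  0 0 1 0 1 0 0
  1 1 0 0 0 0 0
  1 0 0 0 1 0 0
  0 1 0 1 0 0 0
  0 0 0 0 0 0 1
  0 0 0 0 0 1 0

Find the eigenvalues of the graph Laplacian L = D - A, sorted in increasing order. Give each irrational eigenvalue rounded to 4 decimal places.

Reading degrees in the order [0, 1, 2, 3, 4, 5, 6] gives [2, 2, 2, 2, 2, 1, 1]; set D = diag(2, 2, 2, 2, 2, 1, 1) and form L = D - A. The multiplicity of 0 as a Laplacian eigenvalue equals the number of connected components. The 2 zero eigenvalues correspond to the 2 connected components. There are 2 zeros in the spectrum, matching the 2 components. The eigenvalues sum to 12, which equals trace(L) = 2|E|.

[0, 0, 1.3820, 1.3820, 2, 3.6180, 3.6180]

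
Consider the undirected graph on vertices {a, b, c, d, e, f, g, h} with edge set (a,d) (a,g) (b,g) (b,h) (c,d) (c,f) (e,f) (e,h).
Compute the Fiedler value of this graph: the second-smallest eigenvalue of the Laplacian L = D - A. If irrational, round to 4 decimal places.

0.5858

Reading degrees in the order [a, b, c, d, e, f, g, h] gives [2, 2, 2, 2, 2, 2, 2, 2]; set D = diag(2, 2, 2, 2, 2, 2, 2, 2) and form L = D - A. The sorted Laplacian eigenvalues are [0, 0.5858, 0.5858, 2, 2, 3.4142, 3.4142, 4]; the algebraic connectivity is the second entry, 0.5858. By the matrix-tree theorem the graph has (1/8) * product of the nonzero eigenvalues = 8 spanning trees.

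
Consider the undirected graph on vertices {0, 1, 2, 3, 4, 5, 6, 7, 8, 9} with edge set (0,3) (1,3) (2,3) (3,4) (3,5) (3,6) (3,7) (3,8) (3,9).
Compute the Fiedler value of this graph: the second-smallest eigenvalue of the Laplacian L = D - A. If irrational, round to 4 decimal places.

Reading degrees in the order [0, 1, 2, 3, 4, 5, 6, 7, 8, 9] gives [1, 1, 1, 9, 1, 1, 1, 1, 1, 1]; set D = diag(1, 1, 1, 9, 1, 1, 1, 1, 1, 1) and form L = D - A. The sorted Laplacian eigenvalues are [0, 1, 1, 1, 1, 1, 1, 1, 1, 10]; the algebraic connectivity is the second entry, 1. By the matrix-tree theorem the graph has (1/10) * product of the nonzero eigenvalues = 1 spanning tree.

1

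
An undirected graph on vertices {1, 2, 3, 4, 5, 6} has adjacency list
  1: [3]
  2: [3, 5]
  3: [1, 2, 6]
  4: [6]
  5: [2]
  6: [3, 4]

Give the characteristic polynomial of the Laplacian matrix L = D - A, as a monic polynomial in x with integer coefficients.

Each diagonal entry of L is the vertex degree and each off-diagonal entry is -1 where an edge is present, 0 otherwise; in the order [1, 2, 3, 4, 5, 6] the diagonal is [1, 2, 3, 1, 1, 2]. Computing det(xI - L) by cofactor expansion (or equivalently via sum-over-permutations) gives x^6 - 10x^5 + 35x^4 - 52x^3 + 31x^2 - 6x. The constant term is 0 because L is singular (the all-ones vector lies in its kernel). There is one zero in the spectrum, matching the 1 component.

x^6 - 10x^5 + 35x^4 - 52x^3 + 31x^2 - 6x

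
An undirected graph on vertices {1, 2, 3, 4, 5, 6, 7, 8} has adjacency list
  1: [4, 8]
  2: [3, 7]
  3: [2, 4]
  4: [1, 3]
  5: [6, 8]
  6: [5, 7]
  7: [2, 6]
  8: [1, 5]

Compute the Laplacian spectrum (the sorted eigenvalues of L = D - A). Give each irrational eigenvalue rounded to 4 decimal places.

[0, 0.5858, 0.5858, 2, 2, 3.4142, 3.4142, 4]

Reading degrees in the order [1, 2, 3, 4, 5, 6, 7, 8] gives [2, 2, 2, 2, 2, 2, 2, 2]; set D = diag(2, 2, 2, 2, 2, 2, 2, 2) and form L = D - A. The multiplicity of 0 as a Laplacian eigenvalue equals the number of connected components. The single zero eigenvalue shows the graph is connected.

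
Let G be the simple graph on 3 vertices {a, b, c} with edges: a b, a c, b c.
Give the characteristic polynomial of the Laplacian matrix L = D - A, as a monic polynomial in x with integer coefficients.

With the vertex order [a, b, c], the degrees are [2, 2, 2], giving D = diag(2, 2, 2) and L = D - A. The eigenvalues of L are [0, 3, 3]; the characteristic polynomial is the product of (x - lambda_i), which multiplies out to x^3 - 6x^2 + 9x. The coefficient of x^2 equals -trace(L) = -6, matching the sum of degrees.

x^3 - 6x^2 + 9x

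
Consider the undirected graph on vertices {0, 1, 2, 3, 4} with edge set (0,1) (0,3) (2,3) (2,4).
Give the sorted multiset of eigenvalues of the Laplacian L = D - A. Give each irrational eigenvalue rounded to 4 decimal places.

Reading degrees in the order [0, 1, 2, 3, 4] gives [2, 1, 2, 2, 1]; set D = diag(2, 1, 2, 2, 1) and form L = D - A. Diagonalising L (or applying a numerical eigensolver to the 5x5 matrix) gives the spectrum above.

[0, 0.3820, 1.3820, 2.6180, 3.6180]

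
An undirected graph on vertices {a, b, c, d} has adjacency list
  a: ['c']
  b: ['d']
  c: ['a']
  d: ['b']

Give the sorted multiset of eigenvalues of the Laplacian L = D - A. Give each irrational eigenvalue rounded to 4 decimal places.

Reading degrees in the order [a, b, c, d] gives [1, 1, 1, 1]; set D = diag(1, 1, 1, 1) and form L = D - A. Since every row of L sums to 0, the all-ones vector is in the kernel and 0 is an eigenvalue. The 2 zero eigenvalues correspond to the 2 connected components. There are 2 zeros in the spectrum, matching the 2 components.

[0, 0, 2, 2]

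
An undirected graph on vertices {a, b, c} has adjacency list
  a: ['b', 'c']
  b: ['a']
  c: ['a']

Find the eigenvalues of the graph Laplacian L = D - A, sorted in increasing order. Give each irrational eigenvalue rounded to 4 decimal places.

Reading degrees in the order [a, b, c] gives [2, 1, 1]; set D = diag(2, 1, 1) and form L = D - A. L is symmetric positive semidefinite, so every eigenvalue is real and nonnegative. The single zero eigenvalue shows the graph is connected. The eigenvalues sum to 4, which equals trace(L) = 2|E|. By the matrix-tree theorem the graph has (1/3) * product of the nonzero eigenvalues = 1 spanning tree.

[0, 1, 3]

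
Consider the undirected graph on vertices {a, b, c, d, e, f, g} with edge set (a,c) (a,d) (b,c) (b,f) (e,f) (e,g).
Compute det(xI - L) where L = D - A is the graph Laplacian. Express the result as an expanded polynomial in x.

Reading degrees in the order [a, b, c, d, e, f, g] gives [2, 2, 2, 1, 2, 2, 1]; set D = diag(2, 2, 2, 1, 2, 2, 1) and form L = D - A. Computing det(xI - L) by cofactor expansion (or equivalently via sum-over-permutations) gives x^7 - 12x^6 + 55x^5 - 120x^4 + 126x^3 - 56x^2 + 7x. The constant term is 0 because L is singular (the all-ones vector lies in its kernel).

x^7 - 12x^6 + 55x^5 - 120x^4 + 126x^3 - 56x^2 + 7x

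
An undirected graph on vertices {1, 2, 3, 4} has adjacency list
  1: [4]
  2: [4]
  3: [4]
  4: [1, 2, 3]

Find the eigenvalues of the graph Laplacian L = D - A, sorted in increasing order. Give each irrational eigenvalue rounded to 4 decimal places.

[0, 1, 1, 4]

With the vertex order [1, 2, 3, 4], the degrees are [1, 1, 1, 3], giving D = diag(1, 1, 1, 3) and L = D - A. Since every row of L sums to 0, the all-ones vector is in the kernel and 0 is an eigenvalue. There is one zero in the spectrum, matching the 1 component. By the matrix-tree theorem the graph has (1/4) * product of the nonzero eigenvalues = 1 spanning tree.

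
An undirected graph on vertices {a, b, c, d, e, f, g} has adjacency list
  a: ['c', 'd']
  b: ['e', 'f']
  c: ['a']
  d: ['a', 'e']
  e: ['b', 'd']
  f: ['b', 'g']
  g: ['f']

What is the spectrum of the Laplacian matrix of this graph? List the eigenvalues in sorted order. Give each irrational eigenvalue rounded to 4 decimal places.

Each diagonal entry of L is the vertex degree and each off-diagonal entry is -1 where an edge is present, 0 otherwise; in the order [a, b, c, d, e, f, g] the diagonal is [2, 2, 1, 2, 2, 2, 1]. The multiplicity of 0 as a Laplacian eigenvalue equals the number of connected components. The largest eigenvalue, 3.8019, is at most the vertex count 7.

[0, 0.1981, 0.7530, 1.5550, 2.4450, 3.2470, 3.8019]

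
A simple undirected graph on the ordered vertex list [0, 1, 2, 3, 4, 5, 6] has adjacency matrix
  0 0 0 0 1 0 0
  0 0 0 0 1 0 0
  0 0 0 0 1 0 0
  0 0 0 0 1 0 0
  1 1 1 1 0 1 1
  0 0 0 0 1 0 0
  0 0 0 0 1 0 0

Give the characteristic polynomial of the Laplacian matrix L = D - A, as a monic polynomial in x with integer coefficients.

x^7 - 12x^6 + 45x^5 - 80x^4 + 75x^3 - 36x^2 + 7x

Each diagonal entry of L is the vertex degree and each off-diagonal entry is -1 where an edge is present, 0 otherwise; in the order [0, 1, 2, 3, 4, 5, 6] the diagonal is [1, 1, 1, 1, 6, 1, 1]. L has integer entries, so p(x) = det(xI - L) has integer coefficients. Expanding the determinant yields x^7 - 12x^6 + 45x^5 - 80x^4 + 75x^3 - 36x^2 + 7x. The coefficient of x^6 equals -trace(L) = -12, matching the sum of degrees. The eigenvalues sum to 12, which equals trace(L) = 2|E|.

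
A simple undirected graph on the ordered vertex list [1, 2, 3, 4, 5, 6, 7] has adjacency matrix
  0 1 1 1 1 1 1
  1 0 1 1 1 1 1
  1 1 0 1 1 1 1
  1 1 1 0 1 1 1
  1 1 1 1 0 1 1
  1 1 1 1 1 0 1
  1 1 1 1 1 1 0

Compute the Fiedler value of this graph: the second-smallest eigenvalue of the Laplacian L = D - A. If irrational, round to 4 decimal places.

7

With the vertex order [1, 2, 3, 4, 5, 6, 7], the degrees are [6, 6, 6, 6, 6, 6, 6], giving D = diag(6, 6, 6, 6, 6, 6, 6) and L = D - A. The smallest Laplacian eigenvalue is always 0. The next one, lambda_2 = 7, measures how hard the graph is to disconnect: larger values mean better connectivity. The largest eigenvalue, 7, is at most the vertex count 7. The eigenvalues sum to 42, which equals trace(L) = 2|E|.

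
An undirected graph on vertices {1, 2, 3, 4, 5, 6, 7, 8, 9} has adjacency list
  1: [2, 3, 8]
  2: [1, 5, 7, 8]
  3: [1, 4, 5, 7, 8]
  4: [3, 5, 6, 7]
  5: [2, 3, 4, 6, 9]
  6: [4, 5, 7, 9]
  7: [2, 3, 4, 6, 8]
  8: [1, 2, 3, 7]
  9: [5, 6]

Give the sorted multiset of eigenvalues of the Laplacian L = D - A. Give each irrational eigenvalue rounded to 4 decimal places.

[0, 1.2679, 2.6239, 4, 4.4048, 4.7321, 5.5952, 6, 7.3761]

Each diagonal entry of L is the vertex degree and each off-diagonal entry is -1 where an edge is present, 0 otherwise; in the order [1, 2, 3, 4, 5, 6, 7, 8, 9] the diagonal is [3, 4, 5, 4, 5, 4, 5, 4, 2]. L is symmetric positive semidefinite, so every eigenvalue is real and nonnegative. There is one zero in the spectrum, matching the 1 component. The largest eigenvalue, 7.3761, is at most the vertex count 9.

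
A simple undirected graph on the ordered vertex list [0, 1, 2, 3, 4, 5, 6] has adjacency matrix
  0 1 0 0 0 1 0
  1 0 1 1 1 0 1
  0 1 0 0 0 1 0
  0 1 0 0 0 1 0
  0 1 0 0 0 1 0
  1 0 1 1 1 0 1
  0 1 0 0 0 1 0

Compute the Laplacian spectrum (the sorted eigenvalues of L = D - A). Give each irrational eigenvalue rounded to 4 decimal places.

Reading degrees in the order [0, 1, 2, 3, 4, 5, 6] gives [2, 5, 2, 2, 2, 5, 2]; set D = diag(2, 5, 2, 2, 2, 5, 2) and form L = D - A. Diagonalising L (or applying a numerical eigensolver to the 7x7 matrix) gives the spectrum above. There is one zero in the spectrum, matching the 1 component. By the matrix-tree theorem the graph has (1/7) * product of the nonzero eigenvalues = 80 spanning trees.

[0, 2, 2, 2, 2, 5, 7]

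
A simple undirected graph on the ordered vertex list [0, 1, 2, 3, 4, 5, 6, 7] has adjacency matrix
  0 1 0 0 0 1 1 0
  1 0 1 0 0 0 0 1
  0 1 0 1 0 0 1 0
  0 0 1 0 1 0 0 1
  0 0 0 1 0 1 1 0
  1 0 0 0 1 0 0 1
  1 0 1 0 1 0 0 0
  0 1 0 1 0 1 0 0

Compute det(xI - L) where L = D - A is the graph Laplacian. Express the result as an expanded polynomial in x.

With the vertex order [0, 1, 2, 3, 4, 5, 6, 7], the degrees are [3, 3, 3, 3, 3, 3, 3, 3], giving D = diag(3, 3, 3, 3, 3, 3, 3, 3) and L = D - A. L has integer entries, so p(x) = det(xI - L) has integer coefficients. Expanding the determinant yields x^8 - 24x^7 + 240x^6 - 1296x^5 + 4080x^4 - 7488x^3 + 7424x^2 - 3072x. The constant term is 0 because L is singular (the all-ones vector lies in its kernel). By the matrix-tree theorem the graph has (1/8) * product of the nonzero eigenvalues = 384 spanning trees. The largest eigenvalue, 6, is at most the vertex count 8.

x^8 - 24x^7 + 240x^6 - 1296x^5 + 4080x^4 - 7488x^3 + 7424x^2 - 3072x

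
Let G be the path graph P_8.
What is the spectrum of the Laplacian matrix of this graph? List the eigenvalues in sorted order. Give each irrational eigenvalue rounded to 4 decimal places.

The graph has 8 vertices and degree multiset [2, 2, 2, 2, 2, 2, 1, 1]; D is the diagonal matrix of degrees and L = D - A. Diagonalising L (or applying a numerical eigensolver to the 8x8 matrix) gives the spectrum above.

[0, 0.1522, 0.5858, 1.2346, 2, 2.7654, 3.4142, 3.8478]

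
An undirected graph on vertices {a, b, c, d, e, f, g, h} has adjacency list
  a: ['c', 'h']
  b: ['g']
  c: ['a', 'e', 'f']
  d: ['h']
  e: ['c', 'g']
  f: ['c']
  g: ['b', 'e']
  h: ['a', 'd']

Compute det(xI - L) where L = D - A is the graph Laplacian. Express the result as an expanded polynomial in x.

x^8 - 14x^7 + 77x^6 - 212x^5 + 308x^4 - 228x^3 + 75x^2 - 8x

With the vertex order [a, b, c, d, e, f, g, h], the degrees are [2, 1, 3, 1, 2, 1, 2, 2], giving D = diag(2, 1, 3, 1, 2, 1, 2, 2) and L = D - A. L has integer entries, so p(x) = det(xI - L) has integer coefficients. Expanding the determinant yields x^8 - 14x^7 + 77x^6 - 212x^5 + 308x^4 - 228x^3 + 75x^2 - 8x. The coefficient of x^7 equals -trace(L) = -14, matching the sum of degrees. By the matrix-tree theorem the graph has (1/8) * product of the nonzero eigenvalues = 1 spanning tree. The largest eigenvalue, 4.3623, is at most the vertex count 8.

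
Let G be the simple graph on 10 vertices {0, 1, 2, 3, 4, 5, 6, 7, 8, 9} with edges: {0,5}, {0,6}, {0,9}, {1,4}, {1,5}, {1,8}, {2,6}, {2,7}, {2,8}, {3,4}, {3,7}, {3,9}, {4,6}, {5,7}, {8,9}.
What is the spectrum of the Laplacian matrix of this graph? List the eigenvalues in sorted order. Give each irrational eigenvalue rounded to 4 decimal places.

With the vertex order [0, 1, 2, 3, 4, 5, 6, 7, 8, 9], the degrees are [3, 3, 3, 3, 3, 3, 3, 3, 3, 3], giving D = diag(3, 3, 3, 3, 3, 3, 3, 3, 3, 3) and L = D - A. L is symmetric positive semidefinite, so every eigenvalue is real and nonnegative. The largest eigenvalue, 5, is at most the vertex count 10.

[0, 2, 2, 2, 2, 2, 5, 5, 5, 5]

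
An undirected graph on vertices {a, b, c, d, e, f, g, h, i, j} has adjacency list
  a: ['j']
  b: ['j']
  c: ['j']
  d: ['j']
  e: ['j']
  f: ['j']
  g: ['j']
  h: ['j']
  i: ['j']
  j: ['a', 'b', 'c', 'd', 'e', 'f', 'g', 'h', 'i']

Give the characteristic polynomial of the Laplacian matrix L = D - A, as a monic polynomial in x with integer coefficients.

With the vertex order [a, b, c, d, e, f, g, h, i, j], the degrees are [1, 1, 1, 1, 1, 1, 1, 1, 1, 9], giving D = diag(1, 1, 1, 1, 1, 1, 1, 1, 1, 9) and L = D - A. The eigenvalues of L are [0, 1, 1, 1, 1, 1, 1, 1, 1, 10]; the characteristic polynomial is the product of (x - lambda_i), which multiplies out to x^10 - 18x^9 + 108x^8 - 336x^7 + 630x^6 - 756x^5 + 588x^4 - 288x^3 + 81x^2 - 10x. The coefficient of x^9 equals -trace(L) = -18, matching the sum of degrees. The largest eigenvalue, 10, is at most the vertex count 10. The eigenvalues sum to 18, which equals trace(L) = 2|E|.

x^10 - 18x^9 + 108x^8 - 336x^7 + 630x^6 - 756x^5 + 588x^4 - 288x^3 + 81x^2 - 10x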